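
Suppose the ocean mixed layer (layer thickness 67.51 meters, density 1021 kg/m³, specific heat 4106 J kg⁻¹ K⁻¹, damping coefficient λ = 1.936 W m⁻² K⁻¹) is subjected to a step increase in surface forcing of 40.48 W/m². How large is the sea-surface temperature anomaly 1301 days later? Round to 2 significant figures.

11 K

Areal heat capacity C = ρ c_p D = 1021 × 4106 × 67.51 = 2.83×10^8 J/(m^2 K).
τ = C / λ = 2.83×10^8 / 1.936 = 1.46×10^8 s.
Equilibrium anomaly ΔT_eq = F / λ = 40.48 / 1.936 = 20.9 K.
t = 1301 days = 1.12×10^8 s, so t/τ = 0.769.
ΔT(t) = ΔT_eq (1 − e^(−t/τ)) = 20.9 × (1 − e^−0.769) = 11.2 K.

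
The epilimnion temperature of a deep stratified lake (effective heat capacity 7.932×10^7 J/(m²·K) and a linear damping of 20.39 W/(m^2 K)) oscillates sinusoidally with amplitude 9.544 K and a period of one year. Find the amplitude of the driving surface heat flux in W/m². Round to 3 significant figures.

Areal heat capacity C = 7.932×10^7 J/(m²·K) (given).
ω = 2π / 3.15×10^7 s = 1.99×10^-7 s⁻¹.
√((Cω)² + λ²) = √((15.8)² + 20.39²) = 25.8 W/(m²·K).
F₀ = A × √((Cω)²+λ²) = 9.544 × 25.8 = 246 W/m².

246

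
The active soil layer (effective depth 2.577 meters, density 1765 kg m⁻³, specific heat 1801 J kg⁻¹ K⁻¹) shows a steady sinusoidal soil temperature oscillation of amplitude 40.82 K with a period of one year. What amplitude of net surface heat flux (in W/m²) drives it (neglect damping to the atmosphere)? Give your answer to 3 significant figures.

66.6

Areal heat capacity C = ρ c_p D = 1765 × 1801 × 2.577 = 8.19×10^6 J/(m^2 K).
ω = 2π / 3.15×10^7 s = 1.99×10^-7 s⁻¹.
Cω = 8.19×10^6 × 1.99×10^-7 = 1.63 W/(m²·K).
F₀ = A × Cω = 40.82 × 1.63 = 66.6 W/m².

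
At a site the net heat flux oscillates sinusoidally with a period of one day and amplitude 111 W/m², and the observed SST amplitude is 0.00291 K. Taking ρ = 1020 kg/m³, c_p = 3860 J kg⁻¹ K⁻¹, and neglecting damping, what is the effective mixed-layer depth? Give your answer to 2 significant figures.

ω = 2π / 86400 s = 7.27×10^-5 s⁻¹.
Required C = F₀ / (A ω) = 111 / (0.00291 × 7.27×10^-5) = 5.25×10^8 J/(m²·K).
D = C / (ρ c_p) = 5.25×10^8 / (1020 × 3860) = 133 m.

130 m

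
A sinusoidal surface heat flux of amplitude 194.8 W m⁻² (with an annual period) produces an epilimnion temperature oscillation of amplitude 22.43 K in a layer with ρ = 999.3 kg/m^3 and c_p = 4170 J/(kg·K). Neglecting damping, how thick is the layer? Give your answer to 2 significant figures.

10 m

ω = 2π / 3.15×10^7 s = 1.99×10^-7 s⁻¹.
Required C = F₀ / (A ω) = 194.8 / (22.43 × 1.99×10^-7) = 4.36×10^7 J/(m²·K).
D = C / (ρ c_p) = 4.36×10^7 / (999.3 × 4170) = 10.5 m.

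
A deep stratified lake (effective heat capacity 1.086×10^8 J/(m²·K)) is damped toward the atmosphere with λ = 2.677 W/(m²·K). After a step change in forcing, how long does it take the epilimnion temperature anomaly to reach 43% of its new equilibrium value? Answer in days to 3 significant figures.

264 days

Areal heat capacity C = 1.086×10^8 J/(m²·K) (given).
τ = C / λ = 1.09×10^8 / 2.677 = 4.06×10^7 s.
Fraction reached: 1 − e^(−t/τ) = 0.43 ⇒ t = −τ ln(1 − 0.43) = τ × 0.562.
t = 2.28×10^7 s = 264 days.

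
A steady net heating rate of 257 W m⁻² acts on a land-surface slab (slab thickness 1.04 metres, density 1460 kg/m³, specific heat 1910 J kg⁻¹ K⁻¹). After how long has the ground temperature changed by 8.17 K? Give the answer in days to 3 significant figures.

Areal heat capacity C = ρ c_p D = 1460 × 1910 × 1.04 = 2.90×10^6 J/(m²·K).
Time required: Δt = C ΔT / F = 2.90×10^6 × 8.17 / 257 = 92200 s.
In days: 92200 s / (86400 s/day) = 1.07 days.

1.07 days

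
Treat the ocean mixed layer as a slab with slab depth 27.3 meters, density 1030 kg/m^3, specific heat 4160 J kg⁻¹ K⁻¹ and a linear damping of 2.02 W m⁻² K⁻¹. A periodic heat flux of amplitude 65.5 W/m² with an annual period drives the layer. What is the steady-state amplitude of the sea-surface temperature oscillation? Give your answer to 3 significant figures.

2.80 K

Areal heat capacity C = ρ c_p D = 1030 × 4160 × 27.3 = 1.17×10^8 J m⁻² K⁻¹.
Angular frequency ω = 2π / T = 2π / 3.15×10^7 s = 1.99×10^-7 s⁻¹.
√((Cω)² + λ²) = √((23.3)² + 2.02²) = 23.4 W/(m²·K).
Amplitude A = F₀ / √((Cω)²+λ²) = 65.5 / 23.4 = 2.80 K.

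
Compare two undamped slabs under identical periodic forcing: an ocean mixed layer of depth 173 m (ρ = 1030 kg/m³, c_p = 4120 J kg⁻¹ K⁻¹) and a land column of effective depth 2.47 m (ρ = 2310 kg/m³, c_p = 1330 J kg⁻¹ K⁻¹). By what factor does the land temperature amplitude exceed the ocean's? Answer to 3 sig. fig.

96.7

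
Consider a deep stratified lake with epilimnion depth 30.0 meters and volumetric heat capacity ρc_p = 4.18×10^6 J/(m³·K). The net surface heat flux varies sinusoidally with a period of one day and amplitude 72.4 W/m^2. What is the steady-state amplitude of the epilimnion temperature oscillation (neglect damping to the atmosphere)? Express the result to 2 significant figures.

0.0079 K

Areal heat capacity C = ρc_p × D = 4.18×10^6 × 30.0 = 1.25×10^8 J/(m²·K).
Angular frequency ω = 2π / T = 2π / 86400 s = 7.27×10^-5 s⁻¹.
Cω = 1.25×10^8 × 7.27×10^-5 = 9120 W/(m²·K).
Amplitude A = F₀ / (Cω) = 72.4 / 9120 = 0.00794 K.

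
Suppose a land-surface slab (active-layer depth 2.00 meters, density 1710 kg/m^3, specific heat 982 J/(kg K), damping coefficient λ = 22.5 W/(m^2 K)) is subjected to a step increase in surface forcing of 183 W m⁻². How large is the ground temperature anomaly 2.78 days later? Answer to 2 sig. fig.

Areal heat capacity C = ρ c_p D = 1710 × 982 × 2.00 = 3.36×10^6 J/(m^2 K).
τ = C / λ = 3.36×10^6 / 22.5 = 1.49×10^5 s.
Equilibrium anomaly ΔT_eq = F / λ = 183 / 22.5 = 8.13 K.
t = 2.78 days = 2.40×10^5 s, so t/τ = 1.61.
ΔT(t) = ΔT_eq (1 − e^(−t/τ)) = 8.13 × (1 − e^−1.61) = 6.51 K.

6.5 K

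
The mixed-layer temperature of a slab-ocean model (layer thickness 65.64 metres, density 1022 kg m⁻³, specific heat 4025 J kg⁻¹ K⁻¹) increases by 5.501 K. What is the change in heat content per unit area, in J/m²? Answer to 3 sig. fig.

Areal heat capacity C = ρ c_p D = 1022 × 4025 × 65.64 = 2.70×10^8 J/(m^2 K).
ΔQ = C ΔT = 2.70×10^8 × 5.501 = 1.49×10^9 J/m².

1.49×10^9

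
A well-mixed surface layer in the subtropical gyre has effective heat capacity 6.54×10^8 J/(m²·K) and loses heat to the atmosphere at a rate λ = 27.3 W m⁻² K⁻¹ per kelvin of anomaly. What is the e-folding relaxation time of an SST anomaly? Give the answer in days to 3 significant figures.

277 days

Areal heat capacity C = 6.54×10^8 J/(m²·K) (given).
Relaxation time τ = C / λ = 6.54×10^8 / 27.3 = 2.40×10^7 s.
In days: 2.40×10^7 s / (86400 s/day) = 277 days.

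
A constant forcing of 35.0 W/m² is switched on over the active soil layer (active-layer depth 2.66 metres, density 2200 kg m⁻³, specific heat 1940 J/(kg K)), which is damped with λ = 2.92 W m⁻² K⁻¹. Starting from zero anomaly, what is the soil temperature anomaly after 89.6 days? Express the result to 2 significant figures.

10 K

Areal heat capacity C = ρ c_p D = 2200 × 1940 × 2.66 = 1.14×10^7 J m⁻² K⁻¹.
τ = C / λ = 1.14×10^7 / 2.92 = 3.89×10^6 s.
Equilibrium anomaly ΔT_eq = F / λ = 35.0 / 2.92 = 12.0 K.
t = 89.6 days = 7.74×10^6 s, so t/τ = 1.99.
ΔT(t) = ΔT_eq (1 − e^(−t/τ)) = 12.0 × (1 − e^−1.99) = 10.3 K.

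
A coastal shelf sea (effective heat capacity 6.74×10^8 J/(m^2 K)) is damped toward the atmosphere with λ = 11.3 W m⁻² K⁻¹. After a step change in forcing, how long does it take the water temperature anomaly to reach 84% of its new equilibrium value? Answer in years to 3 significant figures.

Areal heat capacity C = 6.74×10^8 J/(m^2 K) (given).
τ = C / λ = 6.74×10^8 / 11.3 = 5.96×10^7 s.
Fraction reached: 1 − e^(−t/τ) = 0.84 ⇒ t = −τ ln(1 − 0.84) = τ × 1.83.
t = 1.09×10^8 s = 3.46 years.

3.46 years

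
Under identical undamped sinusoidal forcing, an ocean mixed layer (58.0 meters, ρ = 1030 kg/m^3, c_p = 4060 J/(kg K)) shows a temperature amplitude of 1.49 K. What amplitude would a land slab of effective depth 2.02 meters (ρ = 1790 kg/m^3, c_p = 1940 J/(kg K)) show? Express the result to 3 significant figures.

51.5 K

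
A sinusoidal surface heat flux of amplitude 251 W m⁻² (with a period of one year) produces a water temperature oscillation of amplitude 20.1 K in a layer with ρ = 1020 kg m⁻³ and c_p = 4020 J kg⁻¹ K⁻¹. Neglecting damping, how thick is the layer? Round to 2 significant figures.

ω = 2π / 3.15×10^7 s = 1.99×10^-7 s⁻¹.
Required C = F₀ / (A ω) = 251 / (20.1 × 1.99×10^-7) = 6.27×10^7 J/(m²·K).
D = C / (ρ c_p) = 6.27×10^7 / (1020 × 4020) = 15.3 m.

15 m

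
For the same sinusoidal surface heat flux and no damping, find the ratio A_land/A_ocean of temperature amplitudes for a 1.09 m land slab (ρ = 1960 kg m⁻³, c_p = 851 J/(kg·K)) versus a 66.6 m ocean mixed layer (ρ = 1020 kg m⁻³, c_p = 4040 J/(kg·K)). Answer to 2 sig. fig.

C_ocean = 1020 × 4040 × 66.6 = 2.74×10^8 J/(m²·K).
C_land = 1960 × 851 × 1.09 = 1.82×10^6 J/(m²·K).
Undamped amplitude ∝ 1/C, so A_land/A_ocean = C_ocean/C_land = 151.

150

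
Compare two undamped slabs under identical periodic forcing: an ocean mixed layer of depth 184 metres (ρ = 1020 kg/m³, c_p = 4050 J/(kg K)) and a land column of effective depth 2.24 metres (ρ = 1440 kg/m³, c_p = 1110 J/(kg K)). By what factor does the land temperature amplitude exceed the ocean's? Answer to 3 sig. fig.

C_ocean = 1020 × 4050 × 184 = 7.60×10^8 J/(m²·K).
C_land = 1440 × 1110 × 2.24 = 3.58×10^6 J/(m²·K).
Undamped amplitude ∝ 1/C, so A_land/A_ocean = C_ocean/C_land = 212.

212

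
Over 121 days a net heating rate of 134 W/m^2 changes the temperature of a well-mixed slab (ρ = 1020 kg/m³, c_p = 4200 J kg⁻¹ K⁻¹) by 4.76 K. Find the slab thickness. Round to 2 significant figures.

Heat input Q = F Δt = 134 × 1.05×10^7 s = 1.40×10^9 J/m².
Required areal heat capacity C = Q / ΔT = 2.94×10^8 J/(m²·K).
Depth D = C / (ρ c_p) = 2.94×10^8 / (1020 × 4200) = 68.7 m.

69 m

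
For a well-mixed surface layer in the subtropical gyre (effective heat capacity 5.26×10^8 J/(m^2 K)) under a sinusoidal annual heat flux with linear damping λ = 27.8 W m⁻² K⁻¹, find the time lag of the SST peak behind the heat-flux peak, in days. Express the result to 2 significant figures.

Areal heat capacity C = 5.26×10^8 J/(m^2 K) (given).
ω = 2π / 3.15×10^7 s = 1.99×10^-7 s⁻¹.
Phase lag φ = arctan(Cω/λ) = arctan(105/27.8) = 1.31 rad.
Time lag = φ / ω = 1.31 / 1.99×10^-7 = 6.58×10^6 s = 76.2 days.

76 days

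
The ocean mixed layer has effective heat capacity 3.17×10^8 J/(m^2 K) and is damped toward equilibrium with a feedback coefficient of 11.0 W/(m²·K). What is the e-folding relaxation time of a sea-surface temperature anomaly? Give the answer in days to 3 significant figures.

Areal heat capacity C = 3.17×10^8 J/(m^2 K) (given).
Relaxation time τ = C / λ = 3.17×10^8 / 11.0 = 2.88×10^7 s.
In days: 2.88×10^7 s / (86400 s/day) = 334 days.

334 days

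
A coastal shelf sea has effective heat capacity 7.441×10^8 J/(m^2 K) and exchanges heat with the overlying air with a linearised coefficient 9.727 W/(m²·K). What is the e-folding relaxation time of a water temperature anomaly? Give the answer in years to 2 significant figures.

Areal heat capacity C = 7.441×10^8 J/(m^2 K) (given).
Relaxation time τ = C / λ = 7.44×10^8 / 9.727 = 7.65×10^7 s.
In years: 7.65×10^7 s / (3.156×10^7 s/year) = 2.42 years.

2.4 years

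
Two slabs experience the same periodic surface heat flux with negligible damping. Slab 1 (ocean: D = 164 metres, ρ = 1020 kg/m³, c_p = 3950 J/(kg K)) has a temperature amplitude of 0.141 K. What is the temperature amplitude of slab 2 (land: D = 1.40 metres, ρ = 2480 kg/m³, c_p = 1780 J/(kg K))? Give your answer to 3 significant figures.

C_ocean = 6.61×10^8 J/(m²·K); C_land = 6.18×10^6 J/(m²·K).
A ∝ 1/C ⇒ A_land = A_ocean × C_ocean/C_land = 0.141 × 107 = 15.1 K.

15.1 K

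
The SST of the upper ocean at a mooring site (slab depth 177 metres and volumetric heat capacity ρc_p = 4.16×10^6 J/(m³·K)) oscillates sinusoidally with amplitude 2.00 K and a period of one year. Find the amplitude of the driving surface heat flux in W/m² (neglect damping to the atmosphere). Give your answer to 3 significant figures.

Areal heat capacity C = ρc_p × D = 4.16×10^6 × 177 = 7.36×10^8 J m⁻² K⁻¹.
ω = 2π / 3.15×10^7 s = 1.99×10^-7 s⁻¹.
Cω = 7.36×10^8 × 1.99×10^-7 = 147 W/(m²·K).
F₀ = A × Cω = 2.00 × 147 = 293 W/m².

293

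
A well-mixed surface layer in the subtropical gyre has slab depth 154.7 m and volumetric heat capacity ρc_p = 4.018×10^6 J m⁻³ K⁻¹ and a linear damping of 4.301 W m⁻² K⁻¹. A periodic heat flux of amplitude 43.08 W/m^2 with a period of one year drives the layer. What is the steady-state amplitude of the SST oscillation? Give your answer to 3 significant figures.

Areal heat capacity C = ρc_p × D = 4.018×10^6 × 154.7 = 6.22×10^8 J/(m^2 K).
Angular frequency ω = 2π / T = 2π / 3.15×10^7 s = 1.99×10^-7 s⁻¹.
√((Cω)² + λ²) = √((124)² + 4.301²) = 124 W/(m²·K).
Amplitude A = F₀ / √((Cω)²+λ²) = 43.08 / 124 = 0.348 K.

0.348 K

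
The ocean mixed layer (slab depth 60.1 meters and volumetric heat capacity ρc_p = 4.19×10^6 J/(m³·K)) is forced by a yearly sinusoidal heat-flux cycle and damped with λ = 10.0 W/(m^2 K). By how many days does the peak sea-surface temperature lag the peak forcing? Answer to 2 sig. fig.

80 days

Areal heat capacity C = ρc_p × D = 4.19×10^6 × 60.1 = 2.52×10^8 J/(m^2 K).
ω = 2π / 3.15×10^7 s = 1.99×10^-7 s⁻¹.
Phase lag φ = arctan(Cω/λ) = arctan(50.2/10.0) = 1.37 rad.
Time lag = φ / ω = 1.37 / 1.99×10^-7 = 6.90×10^6 s = 79.8 days.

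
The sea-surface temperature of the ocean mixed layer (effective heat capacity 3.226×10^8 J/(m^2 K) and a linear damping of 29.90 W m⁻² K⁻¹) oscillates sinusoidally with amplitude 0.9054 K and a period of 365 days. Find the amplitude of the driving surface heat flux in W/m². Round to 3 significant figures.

64.2

Areal heat capacity C = 3.226×10^8 J/(m^2 K) (given).
ω = 2π / 3.15×10^7 s = 1.99×10^-7 s⁻¹.
√((Cω)² + λ²) = √((64.3)² + 29.90²) = 70.9 W/(m²·K).
F₀ = A × √((Cω)²+λ²) = 0.9054 × 70.9 = 64.2 W/m².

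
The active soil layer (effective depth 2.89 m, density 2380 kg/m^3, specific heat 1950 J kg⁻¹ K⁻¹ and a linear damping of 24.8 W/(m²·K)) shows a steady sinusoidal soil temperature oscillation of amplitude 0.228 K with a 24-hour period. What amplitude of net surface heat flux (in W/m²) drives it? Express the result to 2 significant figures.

220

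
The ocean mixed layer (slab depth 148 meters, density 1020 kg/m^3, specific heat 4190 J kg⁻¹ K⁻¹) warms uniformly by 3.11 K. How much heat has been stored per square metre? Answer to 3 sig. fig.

1.97×10^9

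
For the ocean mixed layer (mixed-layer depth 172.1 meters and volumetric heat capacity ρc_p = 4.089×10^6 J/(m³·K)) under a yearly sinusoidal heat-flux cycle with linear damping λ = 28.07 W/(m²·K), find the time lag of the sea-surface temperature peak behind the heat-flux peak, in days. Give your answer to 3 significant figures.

Areal heat capacity C = ρc_p × D = 4.089×10^6 × 172.1 = 7.04×10^8 J/(m^2 K).
ω = 2π / 3.15×10^7 s = 1.99×10^-7 s⁻¹.
Phase lag φ = arctan(Cω/λ) = arctan(140/28.07) = 1.37 rad.
Time lag = φ / ω = 1.37 / 1.99×10^-7 = 6.89×10^6 s = 79.8 days.

79.8 days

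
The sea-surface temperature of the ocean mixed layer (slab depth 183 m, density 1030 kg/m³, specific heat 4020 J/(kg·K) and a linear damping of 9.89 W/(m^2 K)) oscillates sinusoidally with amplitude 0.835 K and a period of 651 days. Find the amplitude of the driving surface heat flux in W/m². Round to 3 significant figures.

71.2

Areal heat capacity C = ρ c_p D = 1030 × 4020 × 183 = 7.58×10^8 J m⁻² K⁻¹.
ω = 2π / 5.62×10^7 s = 1.12×10^-7 s⁻¹.
√((Cω)² + λ²) = √((84.6)² + 9.89²) = 85.2 W/(m²·K).
F₀ = A × √((Cω)²+λ²) = 0.835 × 85.2 = 71.2 W/m².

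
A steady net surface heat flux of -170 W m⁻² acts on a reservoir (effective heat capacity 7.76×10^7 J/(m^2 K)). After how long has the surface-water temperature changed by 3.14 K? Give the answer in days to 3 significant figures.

Areal heat capacity C = 7.76×10^7 J/(m^2 K) (given).
Time required: Δt = C ΔT / F = 7.76×10^7 × -3.14 / -170 = 1.43×10^6 s.
In days: 1.43×10^6 s / (86400 s/day) = 16.6 days.

16.6 days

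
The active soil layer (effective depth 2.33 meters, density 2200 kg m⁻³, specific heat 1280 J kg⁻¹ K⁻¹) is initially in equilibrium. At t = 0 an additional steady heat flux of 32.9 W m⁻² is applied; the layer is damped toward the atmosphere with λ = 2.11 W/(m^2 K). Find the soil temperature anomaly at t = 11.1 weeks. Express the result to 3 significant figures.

13.8 K

Areal heat capacity C = ρ c_p D = 2200 × 1280 × 2.33 = 6.56×10^6 J/(m^2 K).
τ = C / λ = 6.56×10^6 / 2.11 = 3.11×10^6 s.
Equilibrium anomaly ΔT_eq = F / λ = 32.9 / 2.11 = 15.6 K.
t = 11.1 weeks = 6.71×10^6 s, so t/τ = 2.16.
ΔT(t) = ΔT_eq (1 − e^(−t/τ)) = 15.6 × (1 − e^−2.16) = 13.8 K.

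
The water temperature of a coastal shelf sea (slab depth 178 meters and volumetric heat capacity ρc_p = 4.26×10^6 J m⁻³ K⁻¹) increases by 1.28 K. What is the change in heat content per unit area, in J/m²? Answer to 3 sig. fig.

9.71×10^8

Areal heat capacity C = ρc_p × D = 4.26×10^6 × 178 = 7.58×10^8 J/(m^2 K).
ΔQ = C ΔT = 7.58×10^8 × 1.28 = 9.71×10^8 J/m².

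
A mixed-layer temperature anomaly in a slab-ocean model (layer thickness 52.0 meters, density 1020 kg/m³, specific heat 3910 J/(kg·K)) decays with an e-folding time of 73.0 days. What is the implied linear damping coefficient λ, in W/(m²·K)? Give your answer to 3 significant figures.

32.9

Areal heat capacity C = ρ c_p D = 1020 × 3910 × 52.0 = 2.07×10^8 J m⁻² K⁻¹.
τ = 73.0 days = 6.31×10^6 s.
λ = C / τ = 2.07×10^8 / 6.31×10^6 = 32.9 W/(m²·K).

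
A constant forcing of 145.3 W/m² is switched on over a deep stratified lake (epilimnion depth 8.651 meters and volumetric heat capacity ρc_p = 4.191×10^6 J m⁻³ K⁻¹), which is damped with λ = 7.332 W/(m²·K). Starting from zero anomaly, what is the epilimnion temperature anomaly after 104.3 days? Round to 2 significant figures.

Areal heat capacity C = ρc_p × D = 4.191×10^6 × 8.651 = 3.63×10^7 J m⁻² K⁻¹.
τ = C / λ = 3.63×10^7 / 7.332 = 4.94×10^6 s.
Equilibrium anomaly ΔT_eq = F / λ = 145.3 / 7.332 = 19.8 K.
t = 104.3 days = 9.01×10^6 s, so t/τ = 1.82.
ΔT(t) = ΔT_eq (1 − e^(−t/τ)) = 19.8 × (1 − e^−1.82) = 16.6 K.

17 K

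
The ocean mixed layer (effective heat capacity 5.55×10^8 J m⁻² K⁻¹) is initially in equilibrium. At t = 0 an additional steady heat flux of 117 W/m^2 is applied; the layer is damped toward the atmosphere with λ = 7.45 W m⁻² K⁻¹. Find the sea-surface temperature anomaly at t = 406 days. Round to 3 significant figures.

5.90 K

Areal heat capacity C = 5.55×10^8 J m⁻² K⁻¹ (given).
τ = C / λ = 5.55×10^8 / 7.45 = 7.45×10^7 s.
Equilibrium anomaly ΔT_eq = F / λ = 117 / 7.45 = 15.7 K.
t = 406 days = 3.51×10^7 s, so t/τ = 0.471.
ΔT(t) = ΔT_eq (1 − e^(−t/τ)) = 15.7 × (1 − e^−0.471) = 5.90 K.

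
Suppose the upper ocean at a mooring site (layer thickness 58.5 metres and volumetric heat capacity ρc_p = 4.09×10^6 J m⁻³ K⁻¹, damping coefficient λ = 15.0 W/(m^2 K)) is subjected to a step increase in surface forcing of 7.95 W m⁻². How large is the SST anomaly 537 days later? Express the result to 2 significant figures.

0.50 K

Areal heat capacity C = ρc_p × D = 4.09×10^6 × 58.5 = 2.39×10^8 J m⁻² K⁻¹.
τ = C / λ = 2.39×10^8 / 15.0 = 1.60×10^7 s.
Equilibrium anomaly ΔT_eq = F / λ = 7.95 / 15.0 = 0.530 K.
t = 537 days = 4.64×10^7 s, so t/τ = 2.91.
ΔT(t) = ΔT_eq (1 − e^(−t/τ)) = 0.530 × (1 − e^−2.91) = 0.501 K.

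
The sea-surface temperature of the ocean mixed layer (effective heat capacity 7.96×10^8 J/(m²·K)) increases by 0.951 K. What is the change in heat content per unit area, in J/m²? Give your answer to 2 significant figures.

Areal heat capacity C = 7.96×10^8 J/(m²·K) (given).
ΔQ = C ΔT = 7.96×10^8 × 0.951 = 7.57×10^8 J/m².

7.6×10^8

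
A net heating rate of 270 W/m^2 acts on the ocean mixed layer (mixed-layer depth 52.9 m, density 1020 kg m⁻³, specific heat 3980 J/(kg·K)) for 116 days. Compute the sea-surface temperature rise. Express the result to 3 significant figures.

Areal heat capacity C = ρ c_p D = 1020 × 3980 × 52.9 = 2.15×10^8 J/(m^2 K).
Net heat input Q = F Δt = 270 × (116 days × 86400 s/day) = 2.71×10^9 J/m².
ΔT = Q / C = 2.71×10^9 / 2.15×10^8 = 12.6 K.

12.6 K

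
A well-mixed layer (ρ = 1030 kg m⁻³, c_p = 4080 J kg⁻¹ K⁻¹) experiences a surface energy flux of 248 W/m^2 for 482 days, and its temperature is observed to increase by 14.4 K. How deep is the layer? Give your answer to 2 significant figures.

Heat input Q = F Δt = 248 × 4.16×10^7 s = 1.03×10^10 J/m².
Required areal heat capacity C = Q / ΔT = 7.17×10^8 J/(m²·K).
Depth D = C / (ρ c_p) = 7.17×10^8 / (1030 × 4080) = 171 m.

170 m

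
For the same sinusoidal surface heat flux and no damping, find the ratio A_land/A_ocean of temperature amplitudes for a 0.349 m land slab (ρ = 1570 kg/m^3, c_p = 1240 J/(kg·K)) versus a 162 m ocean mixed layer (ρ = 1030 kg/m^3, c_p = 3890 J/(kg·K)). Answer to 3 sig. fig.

C_ocean = 1030 × 3890 × 162 = 6.49×10^8 J/(m²·K).
C_land = 1570 × 1240 × 0.349 = 6.79×10^5 J/(m²·K).
Undamped amplitude ∝ 1/C, so A_land/A_ocean = C_ocean/C_land = 955.

955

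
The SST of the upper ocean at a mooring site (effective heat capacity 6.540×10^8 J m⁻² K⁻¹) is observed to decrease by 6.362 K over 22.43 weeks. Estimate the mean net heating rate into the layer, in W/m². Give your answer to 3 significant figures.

-307

Areal heat capacity C = 6.540×10^8 J m⁻² K⁻¹ (given).
Required heat per unit area: Q = C ΔT = 6.54×10^8 × -6.362 = -4.16×10^9 J/m².
Flux F = Q / Δt = -4.16×10^9 / 1.36×10^7 s = -307 W/m².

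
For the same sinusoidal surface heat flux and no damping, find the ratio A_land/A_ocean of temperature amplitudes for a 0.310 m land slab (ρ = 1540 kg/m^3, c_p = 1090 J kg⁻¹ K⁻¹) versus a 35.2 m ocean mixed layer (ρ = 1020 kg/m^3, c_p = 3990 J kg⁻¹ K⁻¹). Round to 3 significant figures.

C_ocean = 1020 × 3990 × 35.2 = 1.43×10^8 J/(m²·K).
C_land = 1540 × 1090 × 0.310 = 5.20×10^5 J/(m²·K).
Undamped amplitude ∝ 1/C, so A_land/A_ocean = C_ocean/C_land = 275.

275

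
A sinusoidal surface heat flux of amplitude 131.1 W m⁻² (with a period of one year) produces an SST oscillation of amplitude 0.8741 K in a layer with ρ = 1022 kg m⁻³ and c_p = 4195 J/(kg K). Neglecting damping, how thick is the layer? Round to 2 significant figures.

ω = 2π / 3.15×10^7 s = 1.99×10^-7 s⁻¹.
Required C = F₀ / (A ω) = 131.1 / (0.8741 × 1.99×10^-7) = 7.53×10^8 J/(m²·K).
D = C / (ρ c_p) = 7.53×10^8 / (1022 × 4195) = 176 m.

180 m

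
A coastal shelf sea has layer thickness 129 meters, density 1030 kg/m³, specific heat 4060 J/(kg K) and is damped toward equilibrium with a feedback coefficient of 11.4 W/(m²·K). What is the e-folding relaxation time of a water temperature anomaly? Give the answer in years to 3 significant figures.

Areal heat capacity C = ρ c_p D = 1030 × 4060 × 129 = 5.39×10^8 J/(m²·K).
Relaxation time τ = C / λ = 5.39×10^8 / 11.4 = 4.73×10^7 s.
In years: 4.73×10^7 s / (3.156×10^7 s/year) = 1.50 years.

1.50 years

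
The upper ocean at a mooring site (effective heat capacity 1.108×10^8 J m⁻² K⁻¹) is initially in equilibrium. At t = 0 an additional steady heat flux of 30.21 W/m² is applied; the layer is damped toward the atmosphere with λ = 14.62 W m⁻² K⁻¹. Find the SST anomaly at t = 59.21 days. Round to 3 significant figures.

Areal heat capacity C = 1.108×10^8 J m⁻² K⁻¹ (given).
τ = C / λ = 1.11×10^8 / 14.62 = 7.58×10^6 s.
Equilibrium anomaly ΔT_eq = F / λ = 30.21 / 14.62 = 2.07 K.
t = 59.21 days = 5.12×10^6 s, so t/τ = 0.675.
ΔT(t) = ΔT_eq (1 − e^(−t/τ)) = 2.07 × (1 − e^−0.675) = 1.01 K.

1.01 K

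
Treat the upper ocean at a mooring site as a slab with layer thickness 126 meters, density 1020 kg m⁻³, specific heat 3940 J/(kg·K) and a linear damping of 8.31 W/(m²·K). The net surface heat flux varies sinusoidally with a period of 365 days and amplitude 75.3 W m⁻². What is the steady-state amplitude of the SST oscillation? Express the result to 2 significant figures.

Areal heat capacity C = ρ c_p D = 1020 × 3940 × 126 = 5.06×10^8 J m⁻² K⁻¹.
Angular frequency ω = 2π / T = 2π / 3.15×10^7 s = 1.99×10^-7 s⁻¹.
√((Cω)² + λ²) = √((101)² + 8.31²) = 101 W/(m²·K).
Amplitude A = F₀ / √((Cω)²+λ²) = 75.3 / 101 = 0.744 K.

0.74 K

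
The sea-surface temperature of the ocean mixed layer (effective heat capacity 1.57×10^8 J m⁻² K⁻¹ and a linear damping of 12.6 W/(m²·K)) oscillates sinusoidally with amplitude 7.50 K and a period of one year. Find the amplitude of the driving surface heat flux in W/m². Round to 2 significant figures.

250

Areal heat capacity C = 1.57×10^8 J m⁻² K⁻¹ (given).
ω = 2π / 3.15×10^7 s = 1.99×10^-7 s⁻¹.
√((Cω)² + λ²) = √((31.3)² + 12.6²) = 33.7 W/(m²·K).
F₀ = A × √((Cω)²+λ²) = 7.50 × 33.7 = 253 W/m².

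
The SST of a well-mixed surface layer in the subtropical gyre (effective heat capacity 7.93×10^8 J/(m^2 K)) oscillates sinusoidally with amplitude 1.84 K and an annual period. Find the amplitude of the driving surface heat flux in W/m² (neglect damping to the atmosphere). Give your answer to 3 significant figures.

291

Areal heat capacity C = 7.93×10^8 J/(m^2 K) (given).
ω = 2π / 3.15×10^7 s = 1.99×10^-7 s⁻¹.
Cω = 7.93×10^8 × 1.99×10^-7 = 158 W/(m²·K).
F₀ = A × Cω = 1.84 × 158 = 291 W/m².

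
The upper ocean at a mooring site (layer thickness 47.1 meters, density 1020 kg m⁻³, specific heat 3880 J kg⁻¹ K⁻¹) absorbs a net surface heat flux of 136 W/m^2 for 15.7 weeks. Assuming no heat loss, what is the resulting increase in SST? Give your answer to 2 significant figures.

Areal heat capacity C = ρ c_p D = 1020 × 3880 × 47.1 = 1.86×10^8 J m⁻² K⁻¹.
Net heat input Q = F Δt = 136 × (15.7 weeks × 6.048×10^5 s/week) = 1.29×10^9 J/m².
ΔT = Q / C = 1.29×10^9 / 1.86×10^8 = 6.93 K.

6.9 K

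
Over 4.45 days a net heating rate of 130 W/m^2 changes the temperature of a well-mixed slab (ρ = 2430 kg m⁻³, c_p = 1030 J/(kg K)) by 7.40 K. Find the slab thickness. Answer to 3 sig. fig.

Heat input Q = F Δt = 130 × 3.84×10^5 s = 5.00×10^7 J/m².
Required areal heat capacity C = Q / ΔT = 6.75×10^6 J/(m²·K).
Depth D = C / (ρ c_p) = 6.75×10^6 / (2430 × 1030) = 2.70 m.

2.70 m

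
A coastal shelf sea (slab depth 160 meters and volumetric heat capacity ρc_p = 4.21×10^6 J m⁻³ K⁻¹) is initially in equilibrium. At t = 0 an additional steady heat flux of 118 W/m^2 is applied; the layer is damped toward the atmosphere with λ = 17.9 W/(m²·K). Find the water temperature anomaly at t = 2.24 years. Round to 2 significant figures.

Areal heat capacity C = ρc_p × D = 4.21×10^6 × 160 = 6.74×10^8 J/(m²·K).
τ = C / λ = 6.74×10^8 / 17.9 = 3.76×10^7 s.
Equilibrium anomaly ΔT_eq = F / λ = 118 / 17.9 = 6.59 K.
t = 2.24 years = 7.07×10^7 s, so t/τ = 1.88.
ΔT(t) = ΔT_eq (1 − e^(−t/τ)) = 6.59 × (1 − e^−1.88) = 5.58 K.

5.6 K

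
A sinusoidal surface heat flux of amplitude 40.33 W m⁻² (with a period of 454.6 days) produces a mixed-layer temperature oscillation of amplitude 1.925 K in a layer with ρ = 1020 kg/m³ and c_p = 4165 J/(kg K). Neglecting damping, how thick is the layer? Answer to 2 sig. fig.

31 m

ω = 2π / 3.93×10^7 s = 1.60×10^-7 s⁻¹.
Required C = F₀ / (A ω) = 40.33 / (1.925 × 1.60×10^-7) = 1.31×10^8 J/(m²·K).
D = C / (ρ c_p) = 1.31×10^8 / (1020 × 4165) = 30.8 m.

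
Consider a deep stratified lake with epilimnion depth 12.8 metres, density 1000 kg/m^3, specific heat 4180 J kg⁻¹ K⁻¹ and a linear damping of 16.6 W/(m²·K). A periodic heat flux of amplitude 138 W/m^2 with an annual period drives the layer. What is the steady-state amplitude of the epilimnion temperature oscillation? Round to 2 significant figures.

7.0 K

Areal heat capacity C = ρ c_p D = 1000 × 4180 × 12.8 = 5.35×10^7 J m⁻² K⁻¹.
Angular frequency ω = 2π / T = 2π / 3.15×10^7 s = 1.99×10^-7 s⁻¹.
√((Cω)² + λ²) = √((10.7)² + 16.6²) = 19.7 W/(m²·K).
Amplitude A = F₀ / √((Cω)²+λ²) = 138 / 19.7 = 7.00 K.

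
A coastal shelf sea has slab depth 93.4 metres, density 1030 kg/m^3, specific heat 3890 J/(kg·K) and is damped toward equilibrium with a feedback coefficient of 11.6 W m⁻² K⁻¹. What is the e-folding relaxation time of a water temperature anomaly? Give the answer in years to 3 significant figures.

Areal heat capacity C = ρ c_p D = 1030 × 3890 × 93.4 = 3.74×10^8 J/(m²·K).
Relaxation time τ = C / λ = 3.74×10^8 / 11.6 = 3.23×10^7 s.
In years: 3.23×10^7 s / (3.156×10^7 s/year) = 1.02 years.

1.02 years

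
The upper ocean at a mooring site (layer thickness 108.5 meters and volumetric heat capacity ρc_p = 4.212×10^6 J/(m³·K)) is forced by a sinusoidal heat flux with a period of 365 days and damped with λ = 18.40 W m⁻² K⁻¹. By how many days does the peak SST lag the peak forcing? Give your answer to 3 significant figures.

Areal heat capacity C = ρc_p × D = 4.212×10^6 × 108.5 = 4.57×10^8 J m⁻² K⁻¹.
ω = 2π / 3.15×10^7 s = 1.99×10^-7 s⁻¹.
Phase lag φ = arctan(Cω/λ) = arctan(91.1/18.40) = 1.37 rad.
Time lag = φ / ω = 1.37 / 1.99×10^-7 = 6.88×10^6 s = 79.7 days.

79.7 days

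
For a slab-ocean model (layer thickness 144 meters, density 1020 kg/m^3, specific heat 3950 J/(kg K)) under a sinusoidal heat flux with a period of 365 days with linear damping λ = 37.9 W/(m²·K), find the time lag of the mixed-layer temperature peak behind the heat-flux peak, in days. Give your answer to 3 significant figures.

72.8 days

Areal heat capacity C = ρ c_p D = 1020 × 3950 × 144 = 5.80×10^8 J/(m²·K).
ω = 2π / 3.15×10^7 s = 1.99×10^-7 s⁻¹.
Phase lag φ = arctan(Cω/λ) = arctan(116/37.9) = 1.25 rad.
Time lag = φ / ω = 1.25 / 1.99×10^-7 = 6.29×10^6 s = 72.8 days.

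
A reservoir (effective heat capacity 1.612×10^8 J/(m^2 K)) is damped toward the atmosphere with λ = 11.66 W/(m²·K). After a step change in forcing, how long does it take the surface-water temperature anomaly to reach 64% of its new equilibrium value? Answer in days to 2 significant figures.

160 days

Areal heat capacity C = 1.612×10^8 J/(m^2 K) (given).
τ = C / λ = 1.61×10^8 / 11.66 = 1.38×10^7 s.
Fraction reached: 1 − e^(−t/τ) = 0.64 ⇒ t = −τ ln(1 − 0.64) = τ × 1.02.
t = 1.41×10^7 s = 163 days.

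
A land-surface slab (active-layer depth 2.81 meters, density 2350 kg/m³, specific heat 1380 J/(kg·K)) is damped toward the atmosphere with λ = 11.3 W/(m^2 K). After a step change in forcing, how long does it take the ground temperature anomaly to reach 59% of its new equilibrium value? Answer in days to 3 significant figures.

Areal heat capacity C = ρ c_p D = 2350 × 1380 × 2.81 = 9.11×10^6 J/(m^2 K).
τ = C / λ = 9.11×10^6 / 11.3 = 8.06×10^5 s.
Fraction reached: 1 − e^(−t/τ) = 0.59 ⇒ t = −τ ln(1 − 0.59) = τ × 0.892.
t = 7.19×10^5 s = 8.32 days.

8.32 days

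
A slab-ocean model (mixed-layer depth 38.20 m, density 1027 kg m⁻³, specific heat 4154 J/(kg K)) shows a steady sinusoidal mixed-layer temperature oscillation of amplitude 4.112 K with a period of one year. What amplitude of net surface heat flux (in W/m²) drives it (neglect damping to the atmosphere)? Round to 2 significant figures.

130

Areal heat capacity C = ρ c_p D = 1027 × 4154 × 38.20 = 1.63×10^8 J/(m^2 K).
ω = 2π / 3.15×10^7 s = 1.99×10^-7 s⁻¹.
Cω = 1.63×10^8 × 1.99×10^-7 = 32.5 W/(m²·K).
F₀ = A × Cω = 4.112 × 32.5 = 134 W/m².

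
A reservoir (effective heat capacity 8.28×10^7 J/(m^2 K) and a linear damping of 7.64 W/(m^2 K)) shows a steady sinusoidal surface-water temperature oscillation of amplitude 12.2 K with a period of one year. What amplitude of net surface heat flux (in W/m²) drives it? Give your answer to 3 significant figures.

222

Areal heat capacity C = 8.28×10^7 J/(m^2 K) (given).
ω = 2π / 3.15×10^7 s = 1.99×10^-7 s⁻¹.
√((Cω)² + λ²) = √((16.5)² + 7.64²) = 18.2 W/(m²·K).
F₀ = A × √((Cω)²+λ²) = 12.2 × 18.2 = 222 W/m².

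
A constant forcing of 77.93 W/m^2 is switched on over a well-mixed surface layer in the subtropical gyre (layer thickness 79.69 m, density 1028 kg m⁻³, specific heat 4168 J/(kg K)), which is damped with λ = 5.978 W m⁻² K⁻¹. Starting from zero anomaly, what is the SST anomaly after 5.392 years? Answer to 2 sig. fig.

12 K

Areal heat capacity C = ρ c_p D = 1028 × 4168 × 79.69 = 3.41×10^8 J m⁻² K⁻¹.
τ = C / λ = 3.41×10^8 / 5.978 = 5.71×10^7 s.
Equilibrium anomaly ΔT_eq = F / λ = 77.93 / 5.978 = 13.0 K.
t = 5.392 years = 1.70×10^8 s, so t/τ = 2.98.
ΔT(t) = ΔT_eq (1 − e^(−t/τ)) = 13.0 × (1 − e^−2.98) = 12.4 K.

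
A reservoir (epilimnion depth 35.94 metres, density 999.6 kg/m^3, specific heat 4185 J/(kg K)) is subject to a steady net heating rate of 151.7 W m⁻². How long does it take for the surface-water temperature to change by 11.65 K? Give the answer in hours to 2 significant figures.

Areal heat capacity C = ρ c_p D = 999.6 × 4185 × 35.94 = 1.50×10^8 J m⁻² K⁻¹.
Time required: Δt = C ΔT / F = 1.50×10^8 × 11.65 / 151.7 = 1.15×10^7 s.
In hours: 1.15×10^7 s / (3600 s/hour) = 3210 hours.

3200 hours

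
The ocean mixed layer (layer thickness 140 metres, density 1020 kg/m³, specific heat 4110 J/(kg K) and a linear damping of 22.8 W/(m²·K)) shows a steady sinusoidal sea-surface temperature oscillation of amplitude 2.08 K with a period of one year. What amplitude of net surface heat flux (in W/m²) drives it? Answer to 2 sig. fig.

250

Areal heat capacity C = ρ c_p D = 1020 × 4110 × 140 = 5.87×10^8 J m⁻² K⁻¹.
ω = 2π / 3.15×10^7 s = 1.99×10^-7 s⁻¹.
√((Cω)² + λ²) = √((117)² + 22.8²) = 119 W/(m²·K).
F₀ = A × √((Cω)²+λ²) = 2.08 × 119 = 248 W/m².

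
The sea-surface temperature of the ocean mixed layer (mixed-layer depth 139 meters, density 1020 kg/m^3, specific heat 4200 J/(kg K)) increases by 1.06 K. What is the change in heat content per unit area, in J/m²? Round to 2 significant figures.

6.3×10^8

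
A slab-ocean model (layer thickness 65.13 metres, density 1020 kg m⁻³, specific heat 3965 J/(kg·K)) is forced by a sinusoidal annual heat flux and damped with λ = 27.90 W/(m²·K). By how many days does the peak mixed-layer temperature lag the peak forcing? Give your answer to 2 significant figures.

63 days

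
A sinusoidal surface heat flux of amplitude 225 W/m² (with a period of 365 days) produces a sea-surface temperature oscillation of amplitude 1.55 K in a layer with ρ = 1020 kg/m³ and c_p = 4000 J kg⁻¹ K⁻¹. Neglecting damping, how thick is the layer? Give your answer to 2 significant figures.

ω = 2π / 3.15×10^7 s = 1.99×10^-7 s⁻¹.
Required C = F₀ / (A ω) = 225 / (1.55 × 1.99×10^-7) = 7.29×10^8 J/(m²·K).
D = C / (ρ c_p) = 7.29×10^8 / (1020 × 4000) = 179 m.

180 m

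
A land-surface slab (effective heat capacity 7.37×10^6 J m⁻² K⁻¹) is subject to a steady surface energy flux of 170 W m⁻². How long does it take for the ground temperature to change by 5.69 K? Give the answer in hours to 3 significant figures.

Areal heat capacity C = 7.37×10^6 J m⁻² K⁻¹ (given).
Time required: Δt = C ΔT / F = 7.37×10^6 × 5.69 / 170 = 2.47×10^5 s.
In hours: 2.47×10^5 s / (3600 s/hour) = 68.5 hours.

68.5 hours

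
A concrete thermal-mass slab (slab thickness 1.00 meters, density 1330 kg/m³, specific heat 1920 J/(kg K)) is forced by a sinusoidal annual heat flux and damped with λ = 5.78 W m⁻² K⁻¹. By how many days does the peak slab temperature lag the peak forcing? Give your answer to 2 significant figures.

5.1 days

Areal heat capacity C = ρ c_p D = 1330 × 1920 × 1.00 = 2.55×10^6 J/(m^2 K).
ω = 2π / 3.15×10^7 s = 1.99×10^-7 s⁻¹.
Phase lag φ = arctan(Cω/λ) = arctan(0.509/5.78) = 0.0878 rad.
Time lag = φ / ω = 0.0878 / 1.99×10^-7 = 4.41×10^5 s = 5.10 days.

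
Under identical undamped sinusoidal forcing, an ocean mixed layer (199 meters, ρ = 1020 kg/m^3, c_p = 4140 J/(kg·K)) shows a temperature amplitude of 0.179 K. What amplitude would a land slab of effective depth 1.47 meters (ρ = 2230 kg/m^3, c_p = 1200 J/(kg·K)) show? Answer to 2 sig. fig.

C_ocean = 8.40×10^8 J/(m²·K); C_land = 3.93×10^6 J/(m²·K).
A ∝ 1/C ⇒ A_land = A_ocean × C_ocean/C_land = 0.179 × 214 = 38.2 K.

38 K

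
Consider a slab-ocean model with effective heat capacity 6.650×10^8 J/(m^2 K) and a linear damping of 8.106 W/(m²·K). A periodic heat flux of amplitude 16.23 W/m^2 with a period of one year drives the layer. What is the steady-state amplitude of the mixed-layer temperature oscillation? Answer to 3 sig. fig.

Areal heat capacity C = 6.650×10^8 J/(m^2 K) (given).
Angular frequency ω = 2π / T = 2π / 3.15×10^7 s = 1.99×10^-7 s⁻¹.
√((Cω)² + λ²) = √((132)² + 8.106²) = 133 W/(m²·K).
Amplitude A = F₀ / √((Cω)²+λ²) = 16.23 / 133 = 0.122 K.

0.122 K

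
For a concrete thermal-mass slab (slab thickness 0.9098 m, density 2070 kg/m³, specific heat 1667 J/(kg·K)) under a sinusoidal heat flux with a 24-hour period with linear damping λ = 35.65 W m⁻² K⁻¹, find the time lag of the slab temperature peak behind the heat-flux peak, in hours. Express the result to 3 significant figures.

Areal heat capacity C = ρ c_p D = 2070 × 1667 × 0.9098 = 3.14×10^6 J/(m^2 K).
ω = 2π / 86400 s = 7.27×10^-5 s⁻¹.
Phase lag φ = arctan(Cω/λ) = arctan(228/35.65) = 1.42 rad.
Time lag = φ / ω = 1.42 / 7.27×10^-5 = 19500 s = 5.41 hours.

5.41 hours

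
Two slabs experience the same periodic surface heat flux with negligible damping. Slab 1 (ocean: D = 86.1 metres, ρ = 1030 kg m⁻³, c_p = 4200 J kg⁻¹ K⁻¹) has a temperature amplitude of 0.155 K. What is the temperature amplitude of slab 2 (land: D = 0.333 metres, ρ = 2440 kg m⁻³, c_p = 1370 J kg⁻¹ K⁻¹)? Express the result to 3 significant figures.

51.9 K

C_ocean = 3.72×10^8 J/(m²·K); C_land = 1.11×10^6 J/(m²·K).
A ∝ 1/C ⇒ A_land = A_ocean × C_ocean/C_land = 0.155 × 335 = 51.9 K.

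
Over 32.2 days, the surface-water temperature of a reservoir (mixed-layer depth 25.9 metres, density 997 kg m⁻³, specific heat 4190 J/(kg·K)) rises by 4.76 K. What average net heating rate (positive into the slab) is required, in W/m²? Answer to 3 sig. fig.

185

Areal heat capacity C = ρ c_p D = 997 × 4190 × 25.9 = 1.08×10^8 J/(m^2 K).
Required heat per unit area: Q = C ΔT = 1.08×10^8 × 4.76 = 5.15×10^8 J/m².
Flux F = Q / Δt = 5.15×10^8 / 2.78×10^6 s = 185 W/m².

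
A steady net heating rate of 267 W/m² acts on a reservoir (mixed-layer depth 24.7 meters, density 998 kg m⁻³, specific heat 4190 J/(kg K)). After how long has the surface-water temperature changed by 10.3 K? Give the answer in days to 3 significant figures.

46.1 days

Areal heat capacity C = ρ c_p D = 998 × 4190 × 24.7 = 1.03×10^8 J/(m²·K).
Time required: Δt = C ΔT / F = 1.03×10^8 × 10.3 / 267 = 3.98×10^6 s.
In days: 3.98×10^6 s / (86400 s/day) = 46.1 days.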